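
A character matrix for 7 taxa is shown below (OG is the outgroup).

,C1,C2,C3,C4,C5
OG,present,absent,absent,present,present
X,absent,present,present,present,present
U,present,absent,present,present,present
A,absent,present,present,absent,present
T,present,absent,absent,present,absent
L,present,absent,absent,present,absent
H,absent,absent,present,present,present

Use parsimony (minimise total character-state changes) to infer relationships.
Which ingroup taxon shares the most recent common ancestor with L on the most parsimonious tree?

Character polarity is set by the outgroup: the derived state is whichever differs from the outgroup's state, so for C1, C4, C5 the derived state is 'absent', and for the remaining characters it is 'present'.
C1 (derived state 'absent') is shared by A, H, and X — a synapomorphy uniting that clade.
C2 (derived state 'present') is shared by A and X — a synapomorphy uniting that clade.
C3: derived state 'present' in A, H, U, and X only — synapomorphy for {A, H, U, X}.
C4: derived state 'absent' in A only — an autapomorphy, so it tells us nothing about relationships among taxa.
C5 (derived state 'absent') is shared by L and T — a synapomorphy uniting that clade.
Most parsimonious ingroup topology: ((((X,A),H),U),(T,L)).
L and T form a cherry on this tree, so they are sister taxa.

T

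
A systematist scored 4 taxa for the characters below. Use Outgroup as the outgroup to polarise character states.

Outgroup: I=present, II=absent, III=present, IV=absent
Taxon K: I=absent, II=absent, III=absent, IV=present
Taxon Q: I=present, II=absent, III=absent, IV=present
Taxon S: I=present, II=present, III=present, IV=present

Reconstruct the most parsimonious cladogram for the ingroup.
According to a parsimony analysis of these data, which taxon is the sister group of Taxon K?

Character polarity is set by the outgroup: the derived state is whichever differs from the outgroup's state, so for I, III the derived state is 'absent', and for the remaining characters it is 'present'.
I (derived state 'absent') is unique to Taxon K (autapomorphy; uninformative for grouping).
II: derived state 'present' in Taxon S only — an autapomorphy, so it tells us nothing about relationships among taxa.
III: derived state 'absent' in Taxon K and Taxon Q only — synapomorphy for {Taxon K, Taxon Q}.
All ingroup taxa share the derived state 'present' for IV; it defines the ingroup but does not resolve relationships within it.
Most parsimonious ingroup topology: ((Taxon K,Taxon Q),Taxon S).
Taxon K and Taxon Q form a cherry on this tree, so they are sister taxa.

Taxon Q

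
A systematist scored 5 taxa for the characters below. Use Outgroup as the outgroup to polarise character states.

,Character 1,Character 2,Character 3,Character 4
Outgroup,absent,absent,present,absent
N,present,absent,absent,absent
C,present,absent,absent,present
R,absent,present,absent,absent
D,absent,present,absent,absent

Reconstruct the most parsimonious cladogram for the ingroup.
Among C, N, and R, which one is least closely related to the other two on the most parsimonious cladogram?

R

Character polarity is set by the outgroup: the derived state is whichever differs from the outgroup's state, so for Character 3 the derived state is 'absent', and for the remaining characters it is 'present'.
Character 1: derived state 'present' in C and N only — synapomorphy for {C, N}.
Character 2 (derived state 'present') is shared by D and R — a synapomorphy uniting that clade.
All ingroup taxa share the derived state 'absent' for Character 3; it defines the ingroup but does not resolve relationships within it.
Character 4: derived state 'present' in C only — an autapomorphy, so it tells us nothing about relationships among taxa.
Most parsimonious ingroup topology: ((N,C),(R,D)).
N and C share a more recent common ancestor with each other than either does with R, so R is the least closely related of the three.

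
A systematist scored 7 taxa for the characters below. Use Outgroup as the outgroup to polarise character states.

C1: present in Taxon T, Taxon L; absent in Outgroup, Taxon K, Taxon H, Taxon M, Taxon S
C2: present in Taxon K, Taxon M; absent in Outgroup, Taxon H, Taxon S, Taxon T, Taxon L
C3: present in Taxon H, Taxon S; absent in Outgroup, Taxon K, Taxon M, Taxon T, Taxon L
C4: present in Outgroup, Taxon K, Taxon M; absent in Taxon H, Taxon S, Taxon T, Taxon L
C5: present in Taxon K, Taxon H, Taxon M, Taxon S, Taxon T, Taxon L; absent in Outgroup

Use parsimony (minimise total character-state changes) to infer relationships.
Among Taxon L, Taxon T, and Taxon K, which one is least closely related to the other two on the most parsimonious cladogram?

Character polarity is set by the outgroup: the derived state is whichever differs from the outgroup's state, so for C4 the derived state is 'absent', and for the remaining characters it is 'present'.
Only Taxon L and Taxon T show the derived state 'present' for C1, supporting them as a clade.
Only Taxon K and Taxon M show the derived state 'present' for C2, supporting them as a clade.
Only Taxon H and Taxon S show the derived state 'present' for C3, supporting them as a clade.
C4: derived state 'absent' in Taxon H, Taxon L, Taxon S, and Taxon T only — synapomorphy for {Taxon H, Taxon L, Taxon S, Taxon T}.
All ingroup taxa share the derived state 'present' for C5; it defines the ingroup but does not resolve relationships within it.
Most parsimonious ingroup topology: ((Taxon K,Taxon M),((Taxon H,Taxon S),(Taxon T,Taxon L))).
Taxon L and Taxon T share a more recent common ancestor with each other than either does with Taxon K, so Taxon K is the least closely related of the three.

Taxon K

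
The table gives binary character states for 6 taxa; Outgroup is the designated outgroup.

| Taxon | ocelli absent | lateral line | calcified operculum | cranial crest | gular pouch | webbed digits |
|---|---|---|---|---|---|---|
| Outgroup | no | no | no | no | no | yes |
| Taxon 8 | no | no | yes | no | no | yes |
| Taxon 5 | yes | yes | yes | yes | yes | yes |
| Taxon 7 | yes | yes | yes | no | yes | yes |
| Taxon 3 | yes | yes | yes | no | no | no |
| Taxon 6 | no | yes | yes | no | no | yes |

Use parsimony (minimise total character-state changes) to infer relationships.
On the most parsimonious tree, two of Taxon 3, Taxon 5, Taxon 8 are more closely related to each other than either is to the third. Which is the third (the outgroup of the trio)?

Taxon 8

Character polarity is set by the outgroup: the derived state is whichever differs from the outgroup's state, so for webbed digits the derived state is 'no', and for the remaining characters it is 'yes'.
ocelli absent: derived state 'yes' in Taxon 3, Taxon 5, and Taxon 7 only — synapomorphy for {Taxon 3, Taxon 5, Taxon 7}.
lateral line: derived state 'yes' in Taxon 3, Taxon 5, Taxon 6, and Taxon 7 only — synapomorphy for {Taxon 3, Taxon 5, Taxon 6, Taxon 7}.
All ingroup taxa share the derived state 'yes' for calcified operculum; it defines the ingroup but does not resolve relationships within it.
cranial crest (derived state 'yes') is unique to Taxon 5 (autapomorphy; uninformative for grouping).
gular pouch (derived state 'yes') is shared by Taxon 5 and Taxon 7 — a synapomorphy uniting that clade.
webbed digits: derived state 'no' in Taxon 3 only — an autapomorphy, so it tells us nothing about relationships among taxa.
Most parsimonious ingroup topology: (Taxon 8,(((Taxon 5,Taxon 7),Taxon 3),Taxon 6)).
Taxon 3 and Taxon 5 share a more recent common ancestor with each other than either does with Taxon 8, so Taxon 8 is the least closely related of the three.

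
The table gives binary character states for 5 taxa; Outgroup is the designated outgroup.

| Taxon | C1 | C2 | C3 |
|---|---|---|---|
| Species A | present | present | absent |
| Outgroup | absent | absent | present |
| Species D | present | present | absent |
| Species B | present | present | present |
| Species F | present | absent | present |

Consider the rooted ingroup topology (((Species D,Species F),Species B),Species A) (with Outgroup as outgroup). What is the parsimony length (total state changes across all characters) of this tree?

Map each character onto (((Species D,Species F),Species B),Species A) (rooted by Outgroup) and count the minimum state changes it requires (Fitch parsimony):
C1: 1; C2: 2; C3: 2.
Total tree length = 5.

5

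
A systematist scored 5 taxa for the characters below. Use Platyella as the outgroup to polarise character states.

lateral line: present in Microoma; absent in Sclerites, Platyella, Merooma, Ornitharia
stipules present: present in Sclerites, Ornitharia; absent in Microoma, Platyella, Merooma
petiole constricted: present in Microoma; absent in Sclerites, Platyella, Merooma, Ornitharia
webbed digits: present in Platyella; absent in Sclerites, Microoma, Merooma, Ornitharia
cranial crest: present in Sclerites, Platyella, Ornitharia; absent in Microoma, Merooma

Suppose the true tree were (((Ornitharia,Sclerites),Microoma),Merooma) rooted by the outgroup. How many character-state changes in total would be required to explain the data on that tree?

6

Map each character onto (((Ornitharia,Sclerites),Microoma),Merooma) (rooted by Platyella) and count the minimum state changes it requires (Fitch parsimony):
lateral line: 1; stipules present: 1; petiole constricted: 1; webbed digits: 1; cranial crest: 2.
Total tree length = 6.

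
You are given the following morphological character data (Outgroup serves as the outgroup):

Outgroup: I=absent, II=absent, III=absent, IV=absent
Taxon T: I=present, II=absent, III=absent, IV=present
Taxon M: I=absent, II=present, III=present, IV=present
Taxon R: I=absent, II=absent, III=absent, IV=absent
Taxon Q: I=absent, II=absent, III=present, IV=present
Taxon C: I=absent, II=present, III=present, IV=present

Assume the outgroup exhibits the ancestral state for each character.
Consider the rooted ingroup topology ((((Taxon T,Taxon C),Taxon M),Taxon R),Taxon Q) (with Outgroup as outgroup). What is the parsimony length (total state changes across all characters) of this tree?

Map each character onto ((((Taxon T,Taxon C),Taxon M),Taxon R),Taxon Q) (rooted by Outgroup) and count the minimum state changes it requires (Fitch parsimony):
I: 1; II: 2; III: 3; IV: 2.
Total tree length = 8.

8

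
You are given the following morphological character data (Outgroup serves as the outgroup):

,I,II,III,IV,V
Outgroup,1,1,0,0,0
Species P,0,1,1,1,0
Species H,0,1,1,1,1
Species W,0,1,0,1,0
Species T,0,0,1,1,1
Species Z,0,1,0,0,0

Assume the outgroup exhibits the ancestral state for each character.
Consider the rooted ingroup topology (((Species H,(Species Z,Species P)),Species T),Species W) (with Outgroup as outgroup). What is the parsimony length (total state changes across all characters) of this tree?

Map each character onto (((Species H,(Species Z,Species P)),Species T),Species W) (rooted by Outgroup) and count the minimum state changes it requires (Fitch parsimony):
I: 1; II: 1; III: 2; IV: 2; V: 2.
Total tree length = 8.

8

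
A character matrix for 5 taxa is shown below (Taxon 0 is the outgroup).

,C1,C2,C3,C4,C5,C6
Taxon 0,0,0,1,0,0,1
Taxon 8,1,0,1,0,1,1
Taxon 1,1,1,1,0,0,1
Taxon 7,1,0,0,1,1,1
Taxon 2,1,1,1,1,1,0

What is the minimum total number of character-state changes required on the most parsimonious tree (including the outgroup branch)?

7

Character polarity is set by the outgroup: the derived state is whichever differs from the outgroup's state, so for C3, C6 the derived state is '0', and for the remaining characters it is '1'.
C1 (derived state '1') is shared by all ingroup taxa — unites the whole ingroup.
C2 groups Taxon 1 and Taxon 2, which is incompatible with the clades supported by the remaining characters; treating it as convergent (homoplasy) costs fewer steps than any alternative tree.
C3 (derived state '0') is unique to Taxon 7 (autapomorphy; uninformative for grouping).
C4: derived state '1' in Taxon 2 and Taxon 7 only — synapomorphy for {Taxon 2, Taxon 7}.
C5: derived state '1' in Taxon 2, Taxon 7, and Taxon 8 only — synapomorphy for {Taxon 2, Taxon 7, Taxon 8}.
C6 (derived state '0') is unique to Taxon 2 (autapomorphy; uninformative for grouping).
Most parsimonious ingroup topology: ((Taxon 8,(Taxon 7,Taxon 2)),Taxon 1).
Changes per character on this tree: C1: 1; C2: 2; C3: 1; C4: 1; C5: 1; C6: 1.
Total = 7.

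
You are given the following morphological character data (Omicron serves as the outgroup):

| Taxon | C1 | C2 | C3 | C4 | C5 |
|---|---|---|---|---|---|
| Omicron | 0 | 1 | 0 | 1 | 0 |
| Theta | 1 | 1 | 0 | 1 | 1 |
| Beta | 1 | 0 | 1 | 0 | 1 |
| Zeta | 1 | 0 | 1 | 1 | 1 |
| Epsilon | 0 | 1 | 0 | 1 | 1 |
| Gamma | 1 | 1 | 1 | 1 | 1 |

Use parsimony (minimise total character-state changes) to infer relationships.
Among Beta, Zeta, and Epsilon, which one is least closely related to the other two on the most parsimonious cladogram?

Epsilon

Character polarity is set by the outgroup: the derived state is whichever differs from the outgroup's state, so for C2, C4 the derived state is '0', and for the remaining characters it is '1'.
C1 (derived state '1') is shared by Beta, Gamma, Theta, and Zeta — a synapomorphy uniting that clade.
C2: derived state '0' in Beta and Zeta only — synapomorphy for {Beta, Zeta}.
Only Beta, Gamma, and Zeta show the derived state '1' for C3, supporting them as a clade.
C4: derived state '0' in Beta only — an autapomorphy, so it tells us nothing about relationships among taxa.
All ingroup taxa share the derived state '1' for C5; it defines the ingroup but does not resolve relationships within it.
Most parsimonious ingroup topology: ((Theta,((Beta,Zeta),Gamma)),Epsilon).
Beta and Zeta share a more recent common ancestor with each other than either does with Epsilon, so Epsilon is the least closely related of the three.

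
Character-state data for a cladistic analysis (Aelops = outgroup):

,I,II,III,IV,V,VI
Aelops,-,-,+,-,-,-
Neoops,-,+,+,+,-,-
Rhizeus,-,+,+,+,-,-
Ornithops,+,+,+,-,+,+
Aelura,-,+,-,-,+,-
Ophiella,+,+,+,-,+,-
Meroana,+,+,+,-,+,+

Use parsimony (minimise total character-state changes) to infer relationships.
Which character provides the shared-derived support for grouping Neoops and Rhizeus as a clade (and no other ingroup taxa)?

Character polarity is set by the outgroup: the derived state is whichever differs from the outgroup's state, so for III the derived state is '-', and for the remaining characters it is '+'.
I: derived state '+' in Meroana, Ophiella, and Ornithops only — synapomorphy for {Meroana, Ophiella, Ornithops}.
All ingroup taxa share the derived state '+' for II; it defines the ingroup but does not resolve relationships within it.
III (derived state '-') is unique to Aelura (autapomorphy; uninformative for grouping).
IV: derived state '+' in Neoops and Rhizeus only — synapomorphy for {Neoops, Rhizeus}.
V: derived state '+' in Aelura, Meroana, Ophiella, and Ornithops only — synapomorphy for {Aelura, Meroana, Ophiella, Ornithops}.
VI (derived state '+') is shared by Meroana and Ornithops — a synapomorphy uniting that clade.
Most parsimonious ingroup topology: ((Neoops,Rhizeus),(((Ornithops,Meroana),Ophiella),Aelura)).
The clade {Neoops, Rhizeus} is supported by IV: its derived state '+' occurs in exactly those taxa and in no other taxon (including the outgroup).

IV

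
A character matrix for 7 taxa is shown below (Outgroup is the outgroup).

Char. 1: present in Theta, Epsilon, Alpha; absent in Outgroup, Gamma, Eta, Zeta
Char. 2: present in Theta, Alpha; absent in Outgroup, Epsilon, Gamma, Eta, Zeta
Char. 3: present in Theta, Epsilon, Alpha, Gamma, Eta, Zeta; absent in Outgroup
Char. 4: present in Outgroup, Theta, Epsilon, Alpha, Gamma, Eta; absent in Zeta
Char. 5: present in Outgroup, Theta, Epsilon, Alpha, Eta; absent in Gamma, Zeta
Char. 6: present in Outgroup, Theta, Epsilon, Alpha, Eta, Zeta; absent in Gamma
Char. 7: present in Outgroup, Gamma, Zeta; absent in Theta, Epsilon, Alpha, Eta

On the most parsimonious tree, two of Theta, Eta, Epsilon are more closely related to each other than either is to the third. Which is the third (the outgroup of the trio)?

Eta

Character polarity is set by the outgroup: the derived state is whichever differs from the outgroup's state, so for Char. 4, Char. 5, Char. 6, Char. 7 the derived state is 'absent', and for the remaining characters it is 'present'.
Char. 1 (derived state 'present') is shared by Alpha, Epsilon, and Theta — a synapomorphy uniting that clade.
Char. 2: derived state 'present' in Alpha and Theta only — synapomorphy for {Alpha, Theta}.
All ingroup taxa share the derived state 'present' for Char. 3; it defines the ingroup but does not resolve relationships within it.
Char. 4: derived state 'absent' in Zeta only — an autapomorphy, so it tells us nothing about relationships among taxa.
Only Gamma and Zeta show the derived state 'absent' for Char. 5, supporting them as a clade.
Char. 6: derived state 'absent' in Gamma only — an autapomorphy, so it tells us nothing about relationships among taxa.
Char. 7: derived state 'absent' in Alpha, Epsilon, Eta, and Theta only — synapomorphy for {Alpha, Epsilon, Eta, Theta}.
Most parsimonious ingroup topology: ((((Theta,Alpha),Epsilon),Eta),(Gamma,Zeta)).
Epsilon and Theta share a more recent common ancestor with each other than either does with Eta, so Eta is the least closely related of the three.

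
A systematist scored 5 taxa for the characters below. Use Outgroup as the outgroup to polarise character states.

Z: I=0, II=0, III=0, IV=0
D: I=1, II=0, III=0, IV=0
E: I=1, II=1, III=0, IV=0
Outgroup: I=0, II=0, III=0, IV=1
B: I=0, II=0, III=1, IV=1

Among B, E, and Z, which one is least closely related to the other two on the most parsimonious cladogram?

Character polarity is set by the outgroup: the derived state is whichever differs from the outgroup's state, so for IV the derived state is '0', and for the remaining characters it is '1'.
I: derived state '1' in D and E only — synapomorphy for {D, E}.
II: derived state '1' in E only — an autapomorphy, so it tells us nothing about relationships among taxa.
III: derived state '1' in B only — an autapomorphy, so it tells us nothing about relationships among taxa.
IV: derived state '0' in D, E, and Z only — synapomorphy for {D, E, Z}.
Most parsimonious ingroup topology: ((Z,(D,E)),B).
Z and E share a more recent common ancestor with each other than either does with B, so B is the least closely related of the three.

B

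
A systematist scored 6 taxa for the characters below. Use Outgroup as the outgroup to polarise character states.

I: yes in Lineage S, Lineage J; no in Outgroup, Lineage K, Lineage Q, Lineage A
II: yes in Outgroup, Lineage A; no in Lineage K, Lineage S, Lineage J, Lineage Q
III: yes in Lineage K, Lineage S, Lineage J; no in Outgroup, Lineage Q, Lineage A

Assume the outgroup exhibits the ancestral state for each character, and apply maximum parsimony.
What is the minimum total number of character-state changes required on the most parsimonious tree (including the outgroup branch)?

3

Character polarity is set by the outgroup: the derived state is whichever differs from the outgroup's state, so for II the derived state is 'no', and for the remaining characters it is 'yes'.
Only Lineage J and Lineage S show the derived state 'yes' for I, supporting them as a clade.
II: derived state 'no' in Lineage J, Lineage K, Lineage Q, and Lineage S only — synapomorphy for {Lineage J, Lineage K, Lineage Q, Lineage S}.
III (derived state 'yes') is shared by Lineage J, Lineage K, and Lineage S — a synapomorphy uniting that clade.
Most parsimonious ingroup topology: (((Lineage K,(Lineage S,Lineage J)),Lineage Q),Lineage A).
Changes per character on this tree: I: 1; II: 1; III: 1.
Total = 3.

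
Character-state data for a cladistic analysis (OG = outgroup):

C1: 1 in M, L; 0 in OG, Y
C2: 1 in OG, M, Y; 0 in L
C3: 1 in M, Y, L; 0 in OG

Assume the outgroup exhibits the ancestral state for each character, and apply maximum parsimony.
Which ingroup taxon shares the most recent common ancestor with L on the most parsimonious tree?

M

Character polarity is set by the outgroup: the derived state is whichever differs from the outgroup's state, so for C2 the derived state is '0', and for the remaining characters it is '1'.
C1: derived state '1' in L and M only — synapomorphy for {L, M}.
C2: derived state '0' in L only — an autapomorphy, so it tells us nothing about relationships among taxa.
C3 (derived state '1') is shared by all ingroup taxa — unites the whole ingroup.
Most parsimonious ingroup topology: ((M,L),Y).
L and M form a cherry on this tree, so they are sister taxa.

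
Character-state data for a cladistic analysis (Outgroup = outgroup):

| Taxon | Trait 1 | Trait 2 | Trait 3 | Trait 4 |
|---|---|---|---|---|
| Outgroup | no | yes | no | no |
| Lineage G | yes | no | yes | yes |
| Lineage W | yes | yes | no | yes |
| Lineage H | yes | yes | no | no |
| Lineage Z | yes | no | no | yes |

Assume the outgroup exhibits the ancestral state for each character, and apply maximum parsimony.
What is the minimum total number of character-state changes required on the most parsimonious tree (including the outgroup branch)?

Character polarity is set by the outgroup: the derived state is whichever differs from the outgroup's state, so for Trait 2 the derived state is 'no', and for the remaining characters it is 'yes'.
Trait 1 (derived state 'yes') is shared by all ingroup taxa — unites the whole ingroup.
Trait 2: derived state 'no' in Lineage G and Lineage Z only — synapomorphy for {Lineage G, Lineage Z}.
Trait 3: derived state 'yes' in Lineage G only — an autapomorphy, so it tells us nothing about relationships among taxa.
Trait 4 (derived state 'yes') is shared by Lineage G, Lineage W, and Lineage Z — a synapomorphy uniting that clade.
Most parsimonious ingroup topology: (((Lineage G,Lineage Z),Lineage W),Lineage H).
Changes per character on this tree: Trait 1: 1; Trait 2: 1; Trait 3: 1; Trait 4: 1.
Total = 4.

4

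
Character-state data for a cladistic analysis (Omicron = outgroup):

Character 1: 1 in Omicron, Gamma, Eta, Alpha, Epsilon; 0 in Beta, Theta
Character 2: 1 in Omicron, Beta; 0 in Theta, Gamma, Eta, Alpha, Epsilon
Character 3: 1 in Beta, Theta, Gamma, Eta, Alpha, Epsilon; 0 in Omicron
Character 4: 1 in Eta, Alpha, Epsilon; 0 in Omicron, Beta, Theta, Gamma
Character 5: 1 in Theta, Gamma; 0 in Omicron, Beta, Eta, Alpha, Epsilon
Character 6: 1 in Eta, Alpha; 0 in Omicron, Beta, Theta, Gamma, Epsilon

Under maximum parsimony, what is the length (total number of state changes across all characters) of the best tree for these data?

Character polarity is set by the outgroup: the derived state is whichever differs from the outgroup's state, so for Character 1, Character 2 the derived state is '0', and for the remaining characters it is '1'.
Character 1 (state '0') occurs in Beta and Theta but conflicts with the nesting implied by the other characters — most parsimoniously interpreted as homoplasy.
Character 2 (derived state '0') is shared by Alpha, Epsilon, Eta, Gamma, and Theta — a synapomorphy uniting that clade.
All ingroup taxa share the derived state '1' for Character 3; it defines the ingroup but does not resolve relationships within it.
Character 4 (derived state '1') is shared by Alpha, Epsilon, and Eta — a synapomorphy uniting that clade.
Only Gamma and Theta show the derived state '1' for Character 5, supporting them as a clade.
Only Alpha and Eta show the derived state '1' for Character 6, supporting them as a clade.
Most parsimonious ingroup topology: (Beta,((Theta,Gamma),((Eta,Alpha),Epsilon))).
Changes per character on this tree: Character 1: 2; Character 2: 1; Character 3: 1; Character 4: 1; Character 5: 1; Character 6: 1.
Total = 7.

7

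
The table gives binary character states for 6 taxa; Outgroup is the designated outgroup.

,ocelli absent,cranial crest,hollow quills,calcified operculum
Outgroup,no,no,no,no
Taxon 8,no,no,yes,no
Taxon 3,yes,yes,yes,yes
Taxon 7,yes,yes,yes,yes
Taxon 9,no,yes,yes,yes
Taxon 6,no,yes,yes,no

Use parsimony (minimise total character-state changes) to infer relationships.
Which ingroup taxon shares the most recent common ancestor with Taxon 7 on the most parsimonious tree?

Taxon 3

The outgroup has state 'no' for every character, so 'yes' is the derived state throughout.
ocelli absent: derived state 'yes' in Taxon 3 and Taxon 7 only — synapomorphy for {Taxon 3, Taxon 7}.
Only Taxon 3, Taxon 6, Taxon 7, and Taxon 9 show the derived state 'yes' for cranial crest, supporting them as a clade.
hollow quills (derived state 'yes') is shared by all ingroup taxa — unites the whole ingroup.
Only Taxon 3, Taxon 7, and Taxon 9 show the derived state 'yes' for calcified operculum, supporting them as a clade.
Most parsimonious ingroup topology: (Taxon 8,(((Taxon 3,Taxon 7),Taxon 9),Taxon 6)).
Taxon 7 and Taxon 3 form a cherry on this tree, so they are sister taxa.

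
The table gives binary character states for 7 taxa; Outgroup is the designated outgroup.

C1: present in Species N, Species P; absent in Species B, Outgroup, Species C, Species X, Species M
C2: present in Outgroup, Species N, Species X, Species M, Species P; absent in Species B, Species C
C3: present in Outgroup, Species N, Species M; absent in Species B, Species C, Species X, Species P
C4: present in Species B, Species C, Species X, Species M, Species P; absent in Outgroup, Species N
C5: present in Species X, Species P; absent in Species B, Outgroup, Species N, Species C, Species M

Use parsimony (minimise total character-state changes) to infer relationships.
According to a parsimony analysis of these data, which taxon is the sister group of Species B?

Character polarity is set by the outgroup: the derived state is whichever differs from the outgroup's state, so for C2, C3 the derived state is 'absent', and for the remaining characters it is 'present'.
C1 (state 'present') occurs in Species N and Species P but conflicts with the nesting implied by the other characters — most parsimoniously interpreted as homoplasy.
C2 (derived state 'absent') is shared by Species B and Species C — a synapomorphy uniting that clade.
C3: derived state 'absent' in Species B, Species C, Species P, and Species X only — synapomorphy for {Species B, Species C, Species P, Species X}.
C4: derived state 'present' in Species B, Species C, Species M, Species P, and Species X only — synapomorphy for {Species B, Species C, Species M, Species P, Species X}.
C5 (derived state 'present') is shared by Species P and Species X — a synapomorphy uniting that clade.
Most parsimonious ingroup topology: (Species N,(Species M,((Species P,Species X),(Species B,Species C)))).
Species B and Species C form a cherry on this tree, so they are sister taxa.

Species C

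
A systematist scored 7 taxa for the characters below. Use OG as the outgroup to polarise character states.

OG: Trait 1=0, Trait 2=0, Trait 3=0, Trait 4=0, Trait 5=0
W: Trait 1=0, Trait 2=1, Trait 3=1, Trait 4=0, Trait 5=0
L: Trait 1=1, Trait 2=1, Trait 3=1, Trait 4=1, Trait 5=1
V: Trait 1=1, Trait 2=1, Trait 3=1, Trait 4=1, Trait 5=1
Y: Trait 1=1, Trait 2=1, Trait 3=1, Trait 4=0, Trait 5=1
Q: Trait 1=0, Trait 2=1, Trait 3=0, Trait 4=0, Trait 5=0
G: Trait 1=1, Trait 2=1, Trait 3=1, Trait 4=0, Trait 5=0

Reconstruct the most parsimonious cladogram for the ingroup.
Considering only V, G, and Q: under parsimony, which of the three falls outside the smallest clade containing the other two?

The outgroup has state '0' for every character, so '1' is the derived state throughout.
Only G, L, V, and Y show the derived state '1' for Trait 1, supporting them as a clade.
Trait 2 (derived state '1') is shared by all ingroup taxa — unites the whole ingroup.
Only G, L, V, W, and Y show the derived state '1' for Trait 3, supporting them as a clade.
Trait 4 (derived state '1') is shared by L and V — a synapomorphy uniting that clade.
Only L, V, and Y show the derived state '1' for Trait 5, supporting them as a clade.
Most parsimonious ingroup topology: ((W,(((L,V),Y),G)),Q).
V and G share a more recent common ancestor with each other than either does with Q, so Q is the least closely related of the three.

Q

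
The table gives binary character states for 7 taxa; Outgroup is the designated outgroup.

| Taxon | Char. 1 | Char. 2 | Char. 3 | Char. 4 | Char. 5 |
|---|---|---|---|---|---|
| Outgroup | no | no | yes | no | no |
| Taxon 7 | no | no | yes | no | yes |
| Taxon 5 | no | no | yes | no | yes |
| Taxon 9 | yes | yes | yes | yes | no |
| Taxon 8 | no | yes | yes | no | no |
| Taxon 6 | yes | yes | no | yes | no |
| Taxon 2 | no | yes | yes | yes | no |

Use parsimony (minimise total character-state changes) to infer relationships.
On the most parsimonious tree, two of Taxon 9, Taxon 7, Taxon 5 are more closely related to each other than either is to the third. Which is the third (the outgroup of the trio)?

Character polarity is set by the outgroup: the derived state is whichever differs from the outgroup's state, so for Char. 3 the derived state is 'no', and for the remaining characters it is 'yes'.
Char. 1 (derived state 'yes') is shared by Taxon 6 and Taxon 9 — a synapomorphy uniting that clade.
Char. 2: derived state 'yes' in Taxon 2, Taxon 6, Taxon 8, and Taxon 9 only — synapomorphy for {Taxon 2, Taxon 6, Taxon 8, Taxon 9}.
Char. 3: derived state 'no' in Taxon 6 only — an autapomorphy, so it tells us nothing about relationships among taxa.
Only Taxon 2, Taxon 6, and Taxon 9 show the derived state 'yes' for Char. 4, supporting them as a clade.
Char. 5 (derived state 'yes') is shared by Taxon 5 and Taxon 7 — a synapomorphy uniting that clade.
Most parsimonious ingroup topology: ((Taxon 7,Taxon 5),(((Taxon 9,Taxon 6),Taxon 2),Taxon 8)).
Taxon 7 and Taxon 5 share a more recent common ancestor with each other than either does with Taxon 9, so Taxon 9 is the least closely related of the three.

Taxon 9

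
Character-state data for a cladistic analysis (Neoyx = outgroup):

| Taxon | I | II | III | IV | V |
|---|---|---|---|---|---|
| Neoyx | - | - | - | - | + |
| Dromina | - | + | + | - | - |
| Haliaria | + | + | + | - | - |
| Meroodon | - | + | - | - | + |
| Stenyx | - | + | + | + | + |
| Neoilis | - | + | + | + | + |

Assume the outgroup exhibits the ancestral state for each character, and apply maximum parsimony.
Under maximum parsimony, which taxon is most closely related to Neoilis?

Stenyx

Character polarity is set by the outgroup: the derived state is whichever differs from the outgroup's state, so for V the derived state is '-', and for the remaining characters it is '+'.
I: derived state '+' in Haliaria only — an autapomorphy, so it tells us nothing about relationships among taxa.
II (derived state '+') is shared by all ingroup taxa — unites the whole ingroup.
Only Dromina, Haliaria, Neoilis, and Stenyx show the derived state '+' for III, supporting them as a clade.
IV: derived state '+' in Neoilis and Stenyx only — synapomorphy for {Neoilis, Stenyx}.
V: derived state '-' in Dromina and Haliaria only — synapomorphy for {Dromina, Haliaria}.
Most parsimonious ingroup topology: (((Dromina,Haliaria),(Stenyx,Neoilis)),Meroodon).
Neoilis and Stenyx form a cherry on this tree, so they are sister taxa.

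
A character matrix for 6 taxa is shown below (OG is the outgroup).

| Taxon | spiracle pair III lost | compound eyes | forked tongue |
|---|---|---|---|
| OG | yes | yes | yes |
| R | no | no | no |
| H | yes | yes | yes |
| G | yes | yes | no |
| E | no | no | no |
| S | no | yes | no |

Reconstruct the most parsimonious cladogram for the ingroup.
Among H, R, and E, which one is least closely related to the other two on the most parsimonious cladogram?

The outgroup has state 'yes' for every character, so 'no' is the derived state throughout.
spiracle pair III lost (derived state 'no') is shared by E, R, and S — a synapomorphy uniting that clade.
compound eyes: derived state 'no' in E and R only — synapomorphy for {E, R}.
forked tongue: derived state 'no' in E, G, R, and S only — synapomorphy for {E, G, R, S}.
Most parsimonious ingroup topology: ((((R,E),S),G),H).
R and E share a more recent common ancestor with each other than either does with H, so H is the least closely related of the three.

H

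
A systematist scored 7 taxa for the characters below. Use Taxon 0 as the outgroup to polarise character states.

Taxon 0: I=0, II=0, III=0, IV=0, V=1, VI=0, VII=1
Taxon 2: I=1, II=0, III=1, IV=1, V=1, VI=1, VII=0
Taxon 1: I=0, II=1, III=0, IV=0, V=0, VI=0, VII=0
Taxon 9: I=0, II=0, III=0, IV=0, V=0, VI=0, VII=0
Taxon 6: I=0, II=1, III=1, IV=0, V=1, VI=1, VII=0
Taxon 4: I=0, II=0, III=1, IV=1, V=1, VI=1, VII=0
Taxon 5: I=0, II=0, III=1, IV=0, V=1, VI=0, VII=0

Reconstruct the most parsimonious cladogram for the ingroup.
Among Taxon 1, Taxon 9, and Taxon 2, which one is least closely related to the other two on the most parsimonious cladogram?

Taxon 2

Character polarity is set by the outgroup: the derived state is whichever differs from the outgroup's state, so for V, VII the derived state is '0', and for the remaining characters it is '1'.
I: derived state '1' in Taxon 2 only — an autapomorphy, so it tells us nothing about relationships among taxa.
II (state '1') occurs in Taxon 1 and Taxon 6 but conflicts with the nesting implied by the other characters — most parsimoniously interpreted as homoplasy.
III: derived state '1' in Taxon 2, Taxon 4, Taxon 5, and Taxon 6 only — synapomorphy for {Taxon 2, Taxon 4, Taxon 5, Taxon 6}.
IV (derived state '1') is shared by Taxon 2 and Taxon 4 — a synapomorphy uniting that clade.
Only Taxon 1 and Taxon 9 show the derived state '0' for V, supporting them as a clade.
VI: derived state '1' in Taxon 2, Taxon 4, and Taxon 6 only — synapomorphy for {Taxon 2, Taxon 4, Taxon 6}.
VII (derived state '0') is shared by all ingroup taxa — unites the whole ingroup.
Most parsimonious ingroup topology: ((((Taxon 2,Taxon 4),Taxon 6),Taxon 5),(Taxon 1,Taxon 9)).
Taxon 1 and Taxon 9 share a more recent common ancestor with each other than either does with Taxon 2, so Taxon 2 is the least closely related of the three.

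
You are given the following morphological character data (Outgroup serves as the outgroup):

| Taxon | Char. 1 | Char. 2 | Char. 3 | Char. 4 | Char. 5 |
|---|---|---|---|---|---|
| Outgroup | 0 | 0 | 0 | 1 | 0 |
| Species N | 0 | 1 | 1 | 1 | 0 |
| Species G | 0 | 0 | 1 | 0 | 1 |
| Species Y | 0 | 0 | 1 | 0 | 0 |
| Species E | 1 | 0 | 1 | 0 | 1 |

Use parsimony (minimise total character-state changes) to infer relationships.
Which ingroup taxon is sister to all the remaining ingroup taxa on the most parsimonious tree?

Species N

Character polarity is set by the outgroup: the derived state is whichever differs from the outgroup's state, so for Char. 4 the derived state is '0', and for the remaining characters it is '1'.
Char. 1 (derived state '1') is unique to Species E (autapomorphy; uninformative for grouping).
Char. 2 (derived state '1') is unique to Species N (autapomorphy; uninformative for grouping).
All ingroup taxa share the derived state '1' for Char. 3; it defines the ingroup but does not resolve relationships within it.
Char. 4 (derived state '0') is shared by Species E, Species G, and Species Y — a synapomorphy uniting that clade.
Char. 5: derived state '1' in Species E and Species G only — synapomorphy for {Species E, Species G}.
Most parsimonious ingroup topology: (Species N,((Species G,Species E),Species Y)).
Species N is sister to the clade containing all other ingroup taxa, so it is the earliest-diverging (most basal) ingroup lineage.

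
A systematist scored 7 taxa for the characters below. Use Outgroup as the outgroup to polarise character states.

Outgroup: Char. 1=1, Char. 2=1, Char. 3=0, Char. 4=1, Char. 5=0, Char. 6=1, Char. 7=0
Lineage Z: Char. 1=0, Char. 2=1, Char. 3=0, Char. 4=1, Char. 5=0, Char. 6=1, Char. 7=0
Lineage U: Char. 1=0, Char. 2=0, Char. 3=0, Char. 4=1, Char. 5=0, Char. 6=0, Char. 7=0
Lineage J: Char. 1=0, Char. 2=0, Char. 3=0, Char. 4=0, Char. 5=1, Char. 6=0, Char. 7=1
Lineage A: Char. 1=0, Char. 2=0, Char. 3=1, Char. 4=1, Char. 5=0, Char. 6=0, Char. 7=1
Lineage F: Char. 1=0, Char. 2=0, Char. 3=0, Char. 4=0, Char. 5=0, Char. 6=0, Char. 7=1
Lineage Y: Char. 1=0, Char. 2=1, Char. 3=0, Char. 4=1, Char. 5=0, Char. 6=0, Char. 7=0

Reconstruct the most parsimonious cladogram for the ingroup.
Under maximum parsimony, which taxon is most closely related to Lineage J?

Character polarity is set by the outgroup: the derived state is whichever differs from the outgroup's state, so for Char. 1, Char. 2, Char. 4, Char. 6 the derived state is '0', and for the remaining characters it is '1'.
Char. 1 (derived state '0') is shared by all ingroup taxa — unites the whole ingroup.
Char. 2: derived state '0' in Lineage A, Lineage F, Lineage J, and Lineage U only — synapomorphy for {Lineage A, Lineage F, Lineage J, Lineage U}.
Char. 3: derived state '1' in Lineage A only — an autapomorphy, so it tells us nothing about relationships among taxa.
Char. 4: derived state '0' in Lineage F and Lineage J only — synapomorphy for {Lineage F, Lineage J}.
Char. 5 (derived state '1') is unique to Lineage J (autapomorphy; uninformative for grouping).
Only Lineage A, Lineage F, Lineage J, Lineage U, and Lineage Y show the derived state '0' for Char. 6, supporting them as a clade.
Char. 7 (derived state '1') is shared by Lineage A, Lineage F, and Lineage J — a synapomorphy uniting that clade.
Most parsimonious ingroup topology: (Lineage Z,((Lineage U,((Lineage J,Lineage F),Lineage A)),Lineage Y)).
Lineage J and Lineage F form a cherry on this tree, so they are sister taxa.

Lineage F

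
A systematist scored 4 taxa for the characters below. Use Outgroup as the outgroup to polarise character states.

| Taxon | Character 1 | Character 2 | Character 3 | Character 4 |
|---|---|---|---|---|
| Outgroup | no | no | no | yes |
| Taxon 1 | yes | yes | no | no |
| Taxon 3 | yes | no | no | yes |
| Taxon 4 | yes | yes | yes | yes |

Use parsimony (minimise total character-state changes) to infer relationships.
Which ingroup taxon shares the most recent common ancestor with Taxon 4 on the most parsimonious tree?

Character polarity is set by the outgroup: the derived state is whichever differs from the outgroup's state, so for Character 4 the derived state is 'no', and for the remaining characters it is 'yes'.
Character 1 (derived state 'yes') is shared by all ingroup taxa — unites the whole ingroup.
Character 2 (derived state 'yes') is shared by Taxon 1 and Taxon 4 — a synapomorphy uniting that clade.
Character 3: derived state 'yes' in Taxon 4 only — an autapomorphy, so it tells us nothing about relationships among taxa.
Character 4: derived state 'no' in Taxon 1 only — an autapomorphy, so it tells us nothing about relationships among taxa.
Most parsimonious ingroup topology: ((Taxon 1,Taxon 4),Taxon 3).
Taxon 4 and Taxon 1 form a cherry on this tree, so they are sister taxa.

Taxon 1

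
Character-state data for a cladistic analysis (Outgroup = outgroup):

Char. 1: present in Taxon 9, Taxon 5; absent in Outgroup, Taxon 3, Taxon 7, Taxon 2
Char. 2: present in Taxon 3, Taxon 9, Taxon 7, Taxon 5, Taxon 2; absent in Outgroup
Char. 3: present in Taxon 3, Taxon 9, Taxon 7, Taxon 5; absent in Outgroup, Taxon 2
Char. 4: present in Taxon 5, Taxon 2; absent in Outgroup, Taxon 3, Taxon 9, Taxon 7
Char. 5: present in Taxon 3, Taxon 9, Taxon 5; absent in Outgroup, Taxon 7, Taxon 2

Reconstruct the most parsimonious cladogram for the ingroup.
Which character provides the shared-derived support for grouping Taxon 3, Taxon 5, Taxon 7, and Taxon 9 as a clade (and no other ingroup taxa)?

Char. 3

The outgroup has state 'absent' for every character, so 'present' is the derived state throughout.
Only Taxon 5 and Taxon 9 show the derived state 'present' for Char. 1, supporting them as a clade.
Char. 2 (derived state 'present') is shared by all ingroup taxa — unites the whole ingroup.
Char. 3: derived state 'present' in Taxon 3, Taxon 5, Taxon 7, and Taxon 9 only — synapomorphy for {Taxon 3, Taxon 5, Taxon 7, Taxon 9}.
Char. 4 groups Taxon 2 and Taxon 5, which is incompatible with the clades supported by the remaining characters; treating it as convergent (homoplasy) costs fewer steps than any alternative tree.
Char. 5 (derived state 'present') is shared by Taxon 3, Taxon 5, and Taxon 9 — a synapomorphy uniting that clade.
Most parsimonious ingroup topology: (((Taxon 3,(Taxon 9,Taxon 5)),Taxon 7),Taxon 2).
The clade {Taxon 3, Taxon 5, Taxon 7, Taxon 9} is supported by Char. 3: its derived state 'present' occurs in exactly those taxa and in no other taxon (including the outgroup).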